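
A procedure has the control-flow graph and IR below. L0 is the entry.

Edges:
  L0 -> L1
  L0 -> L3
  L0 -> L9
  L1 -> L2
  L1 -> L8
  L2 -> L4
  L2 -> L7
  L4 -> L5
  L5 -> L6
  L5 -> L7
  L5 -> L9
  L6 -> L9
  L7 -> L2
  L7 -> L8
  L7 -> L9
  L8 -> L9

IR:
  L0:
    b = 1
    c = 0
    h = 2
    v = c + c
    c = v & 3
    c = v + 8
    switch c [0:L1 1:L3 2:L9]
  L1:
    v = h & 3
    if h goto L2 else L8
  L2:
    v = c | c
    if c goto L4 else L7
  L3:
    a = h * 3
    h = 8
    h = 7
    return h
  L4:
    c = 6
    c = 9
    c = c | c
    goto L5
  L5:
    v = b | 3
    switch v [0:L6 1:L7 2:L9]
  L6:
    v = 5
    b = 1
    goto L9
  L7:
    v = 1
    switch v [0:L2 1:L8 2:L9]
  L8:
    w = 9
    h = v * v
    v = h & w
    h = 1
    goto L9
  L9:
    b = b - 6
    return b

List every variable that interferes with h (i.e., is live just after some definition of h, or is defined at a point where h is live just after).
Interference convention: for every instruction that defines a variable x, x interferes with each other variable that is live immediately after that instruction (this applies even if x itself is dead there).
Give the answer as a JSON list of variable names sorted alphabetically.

Per-block:
  L0 def {b,c,h,v} use ∅
  L1 def {v} use {h}
  L2 def {v} use {c}
  L3 def {a,h} use {h}
  L4 def {c} use ∅
  L5 def {v} use {b}
  L6 def {b,v} use ∅
  L7 def {v} use ∅
  L8 def {h,v,w} use {v}
  L9 def {b} use {b}

Liveness:
  L0 li=∅ lo={b,c,h}
  L1 li={b,c,h} lo={b,c,v}
  L2 li={b,c} lo={b,c}
  L3 li={h} lo=∅
  L4 li={b} lo={b,c}
  L5 li={b,c} lo={b,c}
  L6 li=∅ lo={b}
  L7 li={b,c} lo={b,c,v}
  L8 li={b,v} lo={b}
  L9 li={b} lo=∅

Conflict graph:
  a: ∅
  b: {c,h,v,w}
  c: {b,h,v}
  h: {b,c,v,w}
  v: {b,c,h,w}
  w: {b,h,v}

N(h) = ["b", "c", "v", "w"]

Answer: ["b", "c", "v", "w"]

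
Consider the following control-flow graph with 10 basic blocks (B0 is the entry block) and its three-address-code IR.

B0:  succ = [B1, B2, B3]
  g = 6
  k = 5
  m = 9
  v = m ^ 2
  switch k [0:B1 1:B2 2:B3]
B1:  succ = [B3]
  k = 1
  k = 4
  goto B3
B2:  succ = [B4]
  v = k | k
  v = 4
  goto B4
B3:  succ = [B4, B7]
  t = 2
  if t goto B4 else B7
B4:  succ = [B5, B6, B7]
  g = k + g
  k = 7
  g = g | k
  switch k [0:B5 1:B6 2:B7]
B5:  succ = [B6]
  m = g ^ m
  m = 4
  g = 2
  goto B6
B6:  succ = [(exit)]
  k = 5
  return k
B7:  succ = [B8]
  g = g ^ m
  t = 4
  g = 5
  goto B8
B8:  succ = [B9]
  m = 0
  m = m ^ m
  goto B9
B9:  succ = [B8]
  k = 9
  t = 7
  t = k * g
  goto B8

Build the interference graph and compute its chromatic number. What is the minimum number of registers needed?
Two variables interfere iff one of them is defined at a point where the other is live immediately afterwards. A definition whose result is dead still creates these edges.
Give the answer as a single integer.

Answer: 4

Derivation:
Per-block:
  B0: {g,k,m,v} / ∅
  B1: {k} / ∅
  B2: {v} / {k}
  B3: {t} / ∅
  B4: {g,k} / {g,k}
  B5: {g,m} / {g,m}
  B6: {k} / ∅
  B7: {g,t} / {g,m}
  B8: {m} / ∅
  B9: {k,t} / {g}

Live sets:
  B0 li=∅ lo={g,k,m}
  B1 li={g,m} lo={g,k,m}
  B2 li={g,k,m} lo={g,k,m}
  B3 li={g,k,m} lo={g,k,m}
  B4 li={g,k,m} lo={g,m}
  B5 li={g,m} lo=∅
  B6 li=∅ lo=∅
  B7 li={g,m} lo={g}
  B8 li={g} lo={g}
  B9 li={g} lo={g}

Interference:
  g↔{k,m,t,v}
  k↔{g,m,t,v}
  m↔{g,k,t,v}
  t↔{g,k,m}
  v↔{g,k,m}

Chromatic number:
  clique {g,k,m,t} ⇒ need ≥ 4
  4-colouring: r0={g}  r1={k}  r2={m}  r3={t,v}
  χ = 4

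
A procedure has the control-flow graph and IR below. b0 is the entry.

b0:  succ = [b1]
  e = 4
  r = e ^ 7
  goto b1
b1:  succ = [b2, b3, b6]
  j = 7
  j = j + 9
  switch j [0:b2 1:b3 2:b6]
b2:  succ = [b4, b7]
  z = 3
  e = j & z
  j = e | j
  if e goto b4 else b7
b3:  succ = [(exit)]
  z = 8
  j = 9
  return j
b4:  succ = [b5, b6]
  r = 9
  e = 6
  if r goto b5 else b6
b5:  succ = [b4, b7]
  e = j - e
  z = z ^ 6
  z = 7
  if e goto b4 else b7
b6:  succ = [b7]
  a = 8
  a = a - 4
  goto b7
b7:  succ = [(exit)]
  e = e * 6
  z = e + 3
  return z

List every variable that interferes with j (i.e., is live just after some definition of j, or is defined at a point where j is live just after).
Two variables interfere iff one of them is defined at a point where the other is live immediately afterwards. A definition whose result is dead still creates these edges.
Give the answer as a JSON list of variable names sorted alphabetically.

Answer: ["e", "r", "z"]

Analysis:
Block summaries:
  b0 def {e,r} use ∅
  b1 def {j} use ∅
  b2 def {e,j,z} use {j}
  b3 def {j,z} use ∅
  b4 def {e,r} use ∅
  b5 def {e,z} use {e,j,z}
  b6 def {a} use ∅
  b7 def {e,z} use {e}

Liveness:
  b0: in=∅ out={e}
  b1: in={e} out={e,j}
  b2: in={j} out={e,j,z}
  b3: in=∅ out=∅
  b4: in={j,z} out={e,j,z}
  b5: in={e,j,z} out={e,j,z}
  b6: in={e} out={e}
  b7: in={e} out=∅

Interfere edges:
  a — {e}
  e — {a,j,r,z}
  j — {e,r,z}
  r — {e,j,z}
  z — {e,j,r}

N(j) = ["e", "r", "z"]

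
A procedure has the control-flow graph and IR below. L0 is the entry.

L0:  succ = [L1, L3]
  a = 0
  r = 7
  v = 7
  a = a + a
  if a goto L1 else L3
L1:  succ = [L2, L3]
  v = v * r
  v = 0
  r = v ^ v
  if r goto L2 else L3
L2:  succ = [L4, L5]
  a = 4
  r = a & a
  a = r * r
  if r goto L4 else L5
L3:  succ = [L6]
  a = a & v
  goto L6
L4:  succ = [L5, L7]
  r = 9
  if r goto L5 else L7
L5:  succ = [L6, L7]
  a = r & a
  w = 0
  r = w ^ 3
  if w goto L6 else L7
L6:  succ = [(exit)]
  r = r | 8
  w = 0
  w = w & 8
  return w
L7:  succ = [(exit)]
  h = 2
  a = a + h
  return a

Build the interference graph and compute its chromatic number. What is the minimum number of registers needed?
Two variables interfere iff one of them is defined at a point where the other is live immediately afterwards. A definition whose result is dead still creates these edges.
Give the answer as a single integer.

Per-block:
  L0: {a,r,v} / ∅
  L1: {r,v} / {r,v}
  L2: {a,r} / ∅
  L3: {a} / {a,v}
  L4: {r} / ∅
  L5: {a,r,w} / {a,r}
  L6: {r,w} / {r}
  L7: {a,h} / {a}

Liveness:
  live L0: ∅→{a,r,v}
  live L1: {a,r,v}→{a,r,v}
  live L2: ∅→{a,r}
  live L3: {a,r,v}→{r}
  live L4: {a}→{a,r}
  live L5: {a,r}→{a,r}
  live L6: {r}→∅
  live L7: {a}→∅

Interfere edges:
  a — {h,r,v,w}
  h — {a}
  r — {a,v,w}
  v — {a,r}
  w — {a,r}

Chromatic number:
  {a,r,v} pairwise interfere (3-clique) ⇒ χ ≥ 3
  3-colouring: r0={a}  r1={h,r}  r2={v,w}
  χ = 3

Answer: 3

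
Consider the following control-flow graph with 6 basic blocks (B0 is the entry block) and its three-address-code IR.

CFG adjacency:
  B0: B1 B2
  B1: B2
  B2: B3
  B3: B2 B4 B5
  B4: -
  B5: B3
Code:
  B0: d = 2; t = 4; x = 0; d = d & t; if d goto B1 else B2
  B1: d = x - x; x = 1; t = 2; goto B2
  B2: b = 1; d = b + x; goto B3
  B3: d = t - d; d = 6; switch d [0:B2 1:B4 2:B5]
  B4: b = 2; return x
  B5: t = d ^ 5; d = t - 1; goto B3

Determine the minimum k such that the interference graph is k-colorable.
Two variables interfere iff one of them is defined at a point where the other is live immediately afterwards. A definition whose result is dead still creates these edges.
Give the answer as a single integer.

Answer: 3

Analysis:
Per-block:
  B0 def {d,t,x} use ∅
  B1 def {d,t,x} use {x}
  B2 def {b,d} use {x}
  B3 def {d} use {d,t}
  B4 def {b} use {x}
  B5 def {d,t} use {d}

Live sets:
  B0 li=∅ lo={t,x}
  B1 li={x} lo={t,x}
  B2 li={t,x} lo={d,t,x}
  B3 li={d,t,x} lo={d,t,x}
  B4 li={x} lo=∅
  B5 li={d,x} lo={d,t,x}

Interference:
  b↔{t,x}
  d↔{t,x}
  t↔{b,d,x}
  x↔{b,d,t}

Registers:
  {b,t,x} pairwise interfere (3-clique) ⇒ χ ≥ 3
  assign b→c2 d→c2 t→c0 x→c1 — no edge inside a register ⇒ χ ≤ 3
  χ = 3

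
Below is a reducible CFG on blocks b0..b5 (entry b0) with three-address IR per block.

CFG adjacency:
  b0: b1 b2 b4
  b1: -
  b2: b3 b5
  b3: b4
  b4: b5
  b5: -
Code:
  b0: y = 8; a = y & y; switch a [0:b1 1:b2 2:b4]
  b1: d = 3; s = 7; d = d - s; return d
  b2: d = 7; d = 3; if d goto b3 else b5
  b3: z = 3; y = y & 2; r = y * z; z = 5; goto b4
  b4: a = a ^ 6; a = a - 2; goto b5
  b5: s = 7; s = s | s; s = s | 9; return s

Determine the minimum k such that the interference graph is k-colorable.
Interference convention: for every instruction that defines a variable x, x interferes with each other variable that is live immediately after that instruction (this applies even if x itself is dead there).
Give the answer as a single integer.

Answer: 3

Analysis:
def/use:
  b0: def={a,y} ue=∅
  b1: def={d,s} ue=∅
  b2: def={d} ue=∅
  b3: def={r,y,z} ue={y}
  b4: def={a} ue={a}
  b5: def={s} ue=∅

Live sets:
  b0: in=∅ out={a,y}
  b1: in=∅ out=∅
  b2: in={a,y} out={a,y}
  b3: in={a,y} out={a}
  b4: in={a} out=∅
  b5: in=∅ out=∅

Interfere edges:
  a: {d,r,y,z}
  d: {a,s,y}
  r: {a}
  s: {d}
  y: {a,d,z}
  z: {a,y}

Colouring:
  clique {a,d,y} ⇒ need ≥ 3
  assign a→r0 d→r1 r→r1 s→r0 y→r2 z→r1 — no edge inside a register ⇒ χ ≤ 3
  χ = 3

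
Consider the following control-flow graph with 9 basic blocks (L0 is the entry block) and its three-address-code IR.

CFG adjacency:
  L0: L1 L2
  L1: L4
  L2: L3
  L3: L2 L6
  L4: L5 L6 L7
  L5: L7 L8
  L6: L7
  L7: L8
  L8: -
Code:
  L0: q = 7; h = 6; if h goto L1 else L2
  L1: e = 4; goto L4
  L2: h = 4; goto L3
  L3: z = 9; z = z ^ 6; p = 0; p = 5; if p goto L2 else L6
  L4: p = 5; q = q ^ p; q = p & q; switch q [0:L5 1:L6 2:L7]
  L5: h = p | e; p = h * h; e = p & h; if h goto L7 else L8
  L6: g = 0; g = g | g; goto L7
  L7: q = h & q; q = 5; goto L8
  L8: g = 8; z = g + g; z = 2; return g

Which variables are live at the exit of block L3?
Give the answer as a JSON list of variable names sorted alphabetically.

Per-block:
  L0: {h,q} / ∅
  L1: {e} / ∅
  L2: {h} / ∅
  L3: {p,z} / ∅
  L4: {p,q} / {q}
  L5: {e,h,p} / {e,p}
  L6: {g} / ∅
  L7: {q} / {h,q}
  L8: {g,z} / ∅

Live sets:
  L0 li=∅ lo={h,q}
  L1 li={h,q} lo={e,h,q}
  L2 li={q} lo={h,q}
  L3 li={h,q} lo={h,q}
  L4 li={e,h,q} lo={e,h,p,q}
  L5 li={e,p,q} lo={h,q}
  L6 li={h,q} lo={h,q}
  L7 li={h,q} lo=∅
  L8 li=∅ lo=∅

live-out(L3) = ["h", "q"]

Answer: ["h", "q"]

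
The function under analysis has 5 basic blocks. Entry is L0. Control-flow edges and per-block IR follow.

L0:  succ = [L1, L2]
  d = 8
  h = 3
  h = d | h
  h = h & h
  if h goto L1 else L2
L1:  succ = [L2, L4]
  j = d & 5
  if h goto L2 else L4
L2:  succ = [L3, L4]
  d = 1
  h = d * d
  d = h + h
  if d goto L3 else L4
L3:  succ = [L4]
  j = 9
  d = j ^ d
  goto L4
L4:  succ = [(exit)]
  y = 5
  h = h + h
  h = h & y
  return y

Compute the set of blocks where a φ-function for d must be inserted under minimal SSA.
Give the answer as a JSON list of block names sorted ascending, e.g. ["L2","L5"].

idom tree: L1←L0 L2←L0 L3←L2 L4←L0
Dom∩ at merges:
  L2: preds {L0,L1}: {L0} ∩ {L0,L1} = {L0}; idom=L0
  L4: preds {L1,L2,L3}: {L0,L1} ∩ {L0,L2} ∩ {L0,L2,L3} = {L0}; idom=L0

DF derivation:
  join L2 pred L0: · stop@L0
  join L2 pred L1: L1 stop@L0
  join L4 pred L1: L1 stop@L0
  join L4 pred L2: L2 stop@L0
  join L4 pred L3: L3→L2 stop@L0
  DF(L0)=∅
  DF(L1)={L2,L4}
  DF(L2)={L4}
  DF(L3)={L4}
  DF(L4)=∅

φ for d: defs {L0,L2,L3}
  DF⁺ = {L4}

Answer: ["L4"]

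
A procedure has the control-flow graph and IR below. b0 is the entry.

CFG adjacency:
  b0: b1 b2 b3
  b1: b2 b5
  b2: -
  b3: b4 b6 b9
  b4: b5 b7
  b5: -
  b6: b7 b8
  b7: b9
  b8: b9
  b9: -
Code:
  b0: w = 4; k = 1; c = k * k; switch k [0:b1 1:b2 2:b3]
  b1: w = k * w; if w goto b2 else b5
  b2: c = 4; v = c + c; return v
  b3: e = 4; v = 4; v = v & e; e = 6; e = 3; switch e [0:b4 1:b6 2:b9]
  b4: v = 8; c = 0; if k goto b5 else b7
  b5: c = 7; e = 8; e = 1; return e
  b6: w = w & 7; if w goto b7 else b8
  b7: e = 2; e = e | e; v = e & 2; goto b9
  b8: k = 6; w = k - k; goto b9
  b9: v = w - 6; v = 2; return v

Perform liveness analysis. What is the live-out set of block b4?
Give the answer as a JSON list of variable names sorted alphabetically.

Block summaries:
  b0: def={c,k,w} ue=∅
  b1: def={w} ue={k,w}
  b2: def={c,v} ue=∅
  b3: def={e,v} ue=∅
  b4: def={c,v} ue={k}
  b5: def={c,e} ue=∅
  b6: def={w} ue={w}
  b7: def={e,v} ue=∅
  b8: def={k,w} ue=∅
  b9: def={v} ue={w}

Liveness:
  live b0: ∅→{k,w}
  live b1: {k,w}→∅
  live b2: ∅→∅
  live b3: {k,w}→{k,w}
  live b4: {k,w}→{w}
  live b5: ∅→∅
  live b6: {w}→{w}
  live b7: {w}→{w}
  live b8: ∅→{w}
  live b9: {w}→∅

live-out(b4) = ["w"]

Answer: ["w"]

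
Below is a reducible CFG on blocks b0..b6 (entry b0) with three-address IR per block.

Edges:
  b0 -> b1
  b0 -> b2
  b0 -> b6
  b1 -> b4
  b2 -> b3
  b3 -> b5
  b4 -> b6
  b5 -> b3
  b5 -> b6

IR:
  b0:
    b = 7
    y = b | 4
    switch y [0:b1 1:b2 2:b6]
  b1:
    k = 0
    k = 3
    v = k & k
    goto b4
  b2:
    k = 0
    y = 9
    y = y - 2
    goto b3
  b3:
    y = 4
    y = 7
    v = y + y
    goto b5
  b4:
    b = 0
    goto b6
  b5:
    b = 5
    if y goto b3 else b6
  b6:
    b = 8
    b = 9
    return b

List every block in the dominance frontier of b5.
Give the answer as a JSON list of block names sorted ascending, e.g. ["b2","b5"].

idom tree: b1←b0 b2←b0 b3←b2 b4←b1 b5←b3 b6←b0
Dom∩ at merges:
  b3: preds {b2,b5}: {b0,b2} ∩ {b0,b2,b3,b5} = {b0,b2}; idom=b2
  b6: preds {b0,b4,b5}: {b0} ∩ {b0,b1,b4} ∩ {b0,b2,b3,b5} = {b0}; idom=b0

Frontier:
  join b3 pred b2: · stop@b2
  join b3 pred b5: b5→b3 stop@b2
  join b6 pred b0: · stop@b0
  join b6 pred b4: b4→b1 stop@b0
  join b6 pred b5: b5→b3→b2 stop@b0
  b0 → ∅
  b1 → {b6}
  b2 → {b6}
  b3 → {b3,b6}
  b4 → {b6}
  b5 → {b3,b6}
  b6 → ∅

DF(b5) = ["b3", "b6"]

Answer: ["b3", "b6"]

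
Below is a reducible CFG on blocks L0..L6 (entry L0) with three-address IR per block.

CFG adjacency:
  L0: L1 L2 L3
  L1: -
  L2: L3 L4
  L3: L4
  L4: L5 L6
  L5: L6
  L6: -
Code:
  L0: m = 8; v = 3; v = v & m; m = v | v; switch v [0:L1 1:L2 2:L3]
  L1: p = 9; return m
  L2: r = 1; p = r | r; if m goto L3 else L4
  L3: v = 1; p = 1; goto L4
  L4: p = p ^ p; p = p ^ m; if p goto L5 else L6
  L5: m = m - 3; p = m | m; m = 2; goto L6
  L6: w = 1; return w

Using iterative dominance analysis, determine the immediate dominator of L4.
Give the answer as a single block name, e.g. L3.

Answer: L0

Analysis:
idom tree: L1←L0 L2←L0 L3←L0 L4←L0 L5←L4 L6←L4
Join-block Dom:
  L3: preds {L0,L2}: {L0} ∩ {L0,L2} = {L0}; idom=L0
  L4: preds {L2,L3}: {L0,L2} ∩ {L0,L3} = {L0}; idom=L0
  L6: preds {L4,L5}: {L0,L4} ∩ {L0,L4,L5} = {L0,L4}; idom=L4

idom(L4) = L0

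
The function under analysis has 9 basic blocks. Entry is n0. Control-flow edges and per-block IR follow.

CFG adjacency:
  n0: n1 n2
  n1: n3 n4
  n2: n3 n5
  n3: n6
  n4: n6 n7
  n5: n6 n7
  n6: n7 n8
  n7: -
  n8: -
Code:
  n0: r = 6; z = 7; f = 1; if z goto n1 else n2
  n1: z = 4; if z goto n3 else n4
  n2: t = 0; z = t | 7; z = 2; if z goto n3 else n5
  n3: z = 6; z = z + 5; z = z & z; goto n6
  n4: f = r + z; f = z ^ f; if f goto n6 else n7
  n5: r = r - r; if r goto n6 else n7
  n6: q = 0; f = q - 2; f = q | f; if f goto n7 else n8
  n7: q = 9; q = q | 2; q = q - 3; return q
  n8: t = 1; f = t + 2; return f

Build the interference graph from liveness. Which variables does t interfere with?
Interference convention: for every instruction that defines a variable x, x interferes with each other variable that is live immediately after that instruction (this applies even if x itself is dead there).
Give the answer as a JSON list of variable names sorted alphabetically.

def/use:
  n0: def={f,r,z} ue=∅
  n1: def={z} ue=∅
  n2: def={t,z} ue=∅
  n3: def={z} ue=∅
  n4: def={f} ue={r,z}
  n5: def={r} ue={r}
  n6: def={f,q} ue=∅
  n7: def={q} ue=∅
  n8: def={f,t} ue=∅

Live sets:
  n0 li=∅ lo={r}
  n1 li={r} lo={r,z}
  n2 li={r} lo={r}
  n3 li=∅ lo=∅
  n4 li={r,z} lo=∅
  n5 li={r} lo=∅
  n6 li=∅ lo=∅
  n7 li=∅ lo=∅
  n8 li=∅ lo=∅

Conflict graph:
  f↔{q,r,z}
  q↔{f}
  r↔{f,t,z}
  t↔{r}
  z↔{f,r}

N(t) = ["r"]

Answer: ["r"]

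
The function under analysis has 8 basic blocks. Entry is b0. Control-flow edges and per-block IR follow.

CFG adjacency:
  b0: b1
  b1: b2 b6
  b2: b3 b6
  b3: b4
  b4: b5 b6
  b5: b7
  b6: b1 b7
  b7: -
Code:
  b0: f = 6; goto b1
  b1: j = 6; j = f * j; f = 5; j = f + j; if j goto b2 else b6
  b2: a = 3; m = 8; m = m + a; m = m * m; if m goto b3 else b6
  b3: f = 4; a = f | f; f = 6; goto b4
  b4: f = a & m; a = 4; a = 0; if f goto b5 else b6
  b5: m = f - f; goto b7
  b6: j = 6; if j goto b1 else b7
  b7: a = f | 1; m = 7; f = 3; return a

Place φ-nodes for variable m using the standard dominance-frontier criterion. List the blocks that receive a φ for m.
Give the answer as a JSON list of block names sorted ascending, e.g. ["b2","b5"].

Answer: ["b1", "b6", "b7"]

Working:
idom tree: b1←b0 b2←b1 b3←b2 b4←b3 b5←b4 b6←b1 b7←b1
Dom∩ at merges:
  b1: preds {b0,b6}: {b0} ∩ {b0,b1,b6} = {b0}; idom=b0
  b6: preds {b1,b2,b4}: {b0,b1} ∩ {b0,b1,b2} ∩ {b0,b1,b2,b3,b4} = {b0,b1}; idom=b1
  b7: preds {b5,b6}: {b0,b1,b2,b3,b4,b5} ∩ {b0,b1,b6} = {b0,b1}; idom=b1

DF walk-up:
  b1←b0: walk · to b0
  b1←b6: walk b6→b1 to b0
  b6←b1: walk · to b1
  b6←b2: walk b2 to b1
  b6←b4: walk b4→b3→b2 to b1
  b7←b5: walk b5→b4→b3→b2 to b1
  b7←b6: walk b6 to b1
  DF(b0)=∅
  DF(b1)={b1}
  DF(b2)={b6,b7}
  DF(b3)={b6,b7}
  DF(b4)={b6,b7}
  DF(b5)={b7}
  DF(b6)={b1,b7}
  DF(b7)=∅

φ for m: defs {b2,b5,b7}
  DF⁺ = {b1,b6,b7}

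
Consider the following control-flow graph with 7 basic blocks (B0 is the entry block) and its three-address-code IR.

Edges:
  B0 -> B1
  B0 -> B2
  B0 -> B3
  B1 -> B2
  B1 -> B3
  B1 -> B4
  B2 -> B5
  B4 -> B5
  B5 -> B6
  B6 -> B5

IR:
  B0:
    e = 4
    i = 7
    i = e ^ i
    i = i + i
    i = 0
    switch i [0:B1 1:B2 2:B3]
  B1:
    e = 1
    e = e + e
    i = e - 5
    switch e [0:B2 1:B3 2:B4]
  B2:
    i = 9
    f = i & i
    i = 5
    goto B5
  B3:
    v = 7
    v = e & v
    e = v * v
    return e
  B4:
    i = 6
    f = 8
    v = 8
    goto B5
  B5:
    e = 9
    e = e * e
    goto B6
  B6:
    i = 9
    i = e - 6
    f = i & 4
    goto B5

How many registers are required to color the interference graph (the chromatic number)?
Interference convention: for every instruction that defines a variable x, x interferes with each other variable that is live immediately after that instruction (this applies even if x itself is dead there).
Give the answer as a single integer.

Block summaries:
  B0 def {e,i} use ∅
  B1 def {e,i} use ∅
  B2 def {f,i} use ∅
  B3 def {e,v} use {e}
  B4 def {f,i,v} use ∅
  B5 def {e} use ∅
  B6 def {f,i} use {e}

Live sets:
  live B0: ∅→{e}
  live B1: ∅→{e}
  live B2: ∅→∅
  live B3: {e}→∅
  live B4: ∅→∅
  live B5: ∅→{e}
  live B6: {e}→∅

Interfere edges:
  e — {i,v}
  f — ∅
  i — {e}
  v — {e}

Chromatic number:
  lower bound: {e,i} mutually conflict ⇒ χ ≥ 2
  assign e→r0 f→r0 i→r1 v→r1 — no edge inside a register ⇒ χ ≤ 2
  χ = 2

Answer: 2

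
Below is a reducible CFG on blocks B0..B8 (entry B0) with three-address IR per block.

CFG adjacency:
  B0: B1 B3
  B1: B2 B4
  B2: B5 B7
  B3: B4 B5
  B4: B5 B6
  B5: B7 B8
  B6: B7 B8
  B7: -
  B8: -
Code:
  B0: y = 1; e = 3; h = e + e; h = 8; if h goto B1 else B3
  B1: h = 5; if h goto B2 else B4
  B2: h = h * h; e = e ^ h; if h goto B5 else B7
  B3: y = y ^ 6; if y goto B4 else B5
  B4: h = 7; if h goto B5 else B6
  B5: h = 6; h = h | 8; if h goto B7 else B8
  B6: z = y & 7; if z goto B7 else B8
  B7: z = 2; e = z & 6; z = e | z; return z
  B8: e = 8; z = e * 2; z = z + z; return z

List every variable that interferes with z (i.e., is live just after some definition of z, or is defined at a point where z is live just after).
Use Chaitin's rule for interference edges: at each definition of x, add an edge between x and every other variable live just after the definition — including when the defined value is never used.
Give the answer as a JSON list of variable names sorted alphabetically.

def/use:
  B0: {e,h,y} / ∅
  B1: {h} / ∅
  B2: {e,h} / {e,h}
  B3: {y} / {y}
  B4: {h} / ∅
  B5: {h} / ∅
  B6: {z} / {y}
  B7: {e,z} / ∅
  B8: {e,z} / ∅

Liveness:
  B0 li=∅ lo={e,y}
  B1 li={e,y} lo={e,h,y}
  B2 li={e,h} lo=∅
  B3 li={y} lo={y}
  B4 li={y} lo={y}
  B5 li=∅ lo=∅
  B6 li={y} lo=∅
  B7 li=∅ lo=∅
  B8 li=∅ lo=∅

Conflict graph:
  e: {h,y,z}
  h: {e,y}
  y: {e,h}
  z: {e}

N(z) = ["e"]

Answer: ["e"]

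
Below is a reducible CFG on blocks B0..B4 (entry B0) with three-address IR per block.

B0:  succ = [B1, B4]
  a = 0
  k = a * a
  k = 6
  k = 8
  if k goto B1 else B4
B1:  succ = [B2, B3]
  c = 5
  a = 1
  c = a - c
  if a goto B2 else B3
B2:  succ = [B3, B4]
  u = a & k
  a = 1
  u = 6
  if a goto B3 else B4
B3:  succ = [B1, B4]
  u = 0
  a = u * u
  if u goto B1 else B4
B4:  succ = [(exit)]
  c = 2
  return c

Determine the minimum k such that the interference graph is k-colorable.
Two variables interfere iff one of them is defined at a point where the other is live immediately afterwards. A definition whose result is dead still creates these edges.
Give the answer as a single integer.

Answer: 3

Derivation:
Block summaries:
  B0 def {a,k} use ∅
  B1 def {a,c} use ∅
  B2 def {a,u} use {a,k}
  B3 def {a,u} use ∅
  B4 def {c} use ∅

Live sets:
  live B0: ∅→{k}
  live B1: {k}→{a,k}
  live B2: {a,k}→{k}
  live B3: {k}→{k}
  live B4: ∅→∅

Interference:
  a↔{c,k,u}
  c↔{a,k}
  k↔{a,c,u}
  u↔{a,k}

Registers:
  clique {a,c,k} ⇒ need ≥ 3
  3-colouring: r0={a}  r1={k}  r2={c,u}
  χ = 3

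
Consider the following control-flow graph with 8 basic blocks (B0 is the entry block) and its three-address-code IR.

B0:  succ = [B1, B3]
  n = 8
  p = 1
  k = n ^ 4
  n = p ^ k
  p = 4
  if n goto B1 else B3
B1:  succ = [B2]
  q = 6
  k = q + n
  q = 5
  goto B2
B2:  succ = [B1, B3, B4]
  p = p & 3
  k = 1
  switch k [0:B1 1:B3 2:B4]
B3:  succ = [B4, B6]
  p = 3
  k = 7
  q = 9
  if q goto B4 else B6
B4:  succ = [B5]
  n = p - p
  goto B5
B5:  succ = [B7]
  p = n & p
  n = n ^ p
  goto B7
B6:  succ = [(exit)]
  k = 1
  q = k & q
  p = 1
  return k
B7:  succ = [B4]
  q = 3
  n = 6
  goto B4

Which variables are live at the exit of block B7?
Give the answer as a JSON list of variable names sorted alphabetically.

def/use:
  B0 def {k,n,p} use ∅
  B1 def {k,q} use {n}
  B2 def {k,p} use {p}
  B3 def {k,p,q} use ∅
  B4 def {n} use {p}
  B5 def {n,p} use {n,p}
  B6 def {k,p,q} use {q}
  B7 def {n,q} use ∅

Live sets:
  B0 li=∅ lo={n,p}
  B1 li={n,p} lo={n,p}
  B2 li={n,p} lo={n,p}
  B3 li=∅ lo={p,q}
  B4 li={p} lo={n,p}
  B5 li={n,p} lo={p}
  B6 li={q} lo=∅
  B7 li={p} lo={p}

live-out(B7) = ["p"]

Answer: ["p"]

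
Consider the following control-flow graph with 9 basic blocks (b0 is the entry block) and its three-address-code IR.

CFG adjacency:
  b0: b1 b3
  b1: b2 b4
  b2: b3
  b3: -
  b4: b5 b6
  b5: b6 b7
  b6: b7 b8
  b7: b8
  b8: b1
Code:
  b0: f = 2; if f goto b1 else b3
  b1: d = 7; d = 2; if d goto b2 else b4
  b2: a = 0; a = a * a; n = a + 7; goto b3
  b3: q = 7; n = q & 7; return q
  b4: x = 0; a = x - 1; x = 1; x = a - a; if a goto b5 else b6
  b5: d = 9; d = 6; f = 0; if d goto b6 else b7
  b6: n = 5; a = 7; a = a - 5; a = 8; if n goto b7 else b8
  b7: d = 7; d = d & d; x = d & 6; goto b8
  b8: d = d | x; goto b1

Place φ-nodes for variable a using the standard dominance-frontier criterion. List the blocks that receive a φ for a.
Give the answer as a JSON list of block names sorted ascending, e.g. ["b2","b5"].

Answer: ["b1", "b3", "b7", "b8"]

Working:
idom tree: b1←b0 b2←b1 b3←b0 b4←b1 b5←b4 b6←b4 b7←b4 b8←b4
Dom at joins:
  b1: preds {b0,b8}: {b0} ∩ {b0,b1,b4,b8} = {b0}; idom=b0
  b3: preds {b0,b2}: {b0} ∩ {b0,b1,b2} = {b0}; idom=b0
  b6: preds {b4,b5}: {b0,b1,b4} ∩ {b0,b1,b4,b5} = {b0,b1,b4}; idom=b4
  b7: preds {b5,b6}: {b0,b1,b4,b5} ∩ {b0,b1,b4,b6} = {b0,b1,b4}; idom=b4
  b8: preds {b6,b7}: {b0,b1,b4,b6} ∩ {b0,b1,b4,b7} = {b0,b1,b4}; idom=b4

DF derivation:
  join b1 pred b0: · stop@b0
  join b1 pred b8: b8→b4→b1 stop@b0
  join b3 pred b0: · stop@b0
  join b3 pred b2: b2→b1 stop@b0
  join b6 pred b4: · stop@b4
  join b6 pred b5: b5 stop@b4
  join b7 pred b5: b5 stop@b4
  join b7 pred b6: b6 stop@b4
  join b8 pred b6: b6 stop@b4
  join b8 pred b7: b7 stop@b4
  DF(b0)=∅
  DF(b1)={b1,b3}
  DF(b2)={b3}
  DF(b3)=∅
  DF(b4)={b1}
  DF(b5)={b6,b7}
  DF(b6)={b7,b8}
  DF(b7)={b8}
  DF(b8)={b1}

φ for a: defs {b2,b4,b6}
  DF⁺ = {b1,b3,b7,b8}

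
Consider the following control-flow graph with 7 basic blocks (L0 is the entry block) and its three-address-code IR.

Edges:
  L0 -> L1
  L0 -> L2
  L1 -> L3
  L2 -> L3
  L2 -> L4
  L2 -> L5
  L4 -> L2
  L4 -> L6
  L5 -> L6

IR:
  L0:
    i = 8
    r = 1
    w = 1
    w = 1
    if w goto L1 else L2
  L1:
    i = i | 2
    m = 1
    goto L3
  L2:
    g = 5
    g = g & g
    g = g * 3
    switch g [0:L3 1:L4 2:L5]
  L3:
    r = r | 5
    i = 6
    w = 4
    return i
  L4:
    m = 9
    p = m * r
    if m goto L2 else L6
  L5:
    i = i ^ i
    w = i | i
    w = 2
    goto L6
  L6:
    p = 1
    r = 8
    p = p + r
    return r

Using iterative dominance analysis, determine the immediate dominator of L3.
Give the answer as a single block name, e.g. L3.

idom tree: L1←L0 L2←L0 L3←L0 L4←L2 L5←L2 L6←L2
Dom∩ at merges:
  L2: preds {L0,L4}: {L0} ∩ {L0,L2,L4} = {L0}; idom=L0
  L3: preds {L1,L2}: {L0,L1} ∩ {L0,L2} = {L0}; idom=L0
  L6: preds {L4,L5}: {L0,L2,L4} ∩ {L0,L2,L5} = {L0,L2}; idom=L2

idom(L3) = L0

Answer: L0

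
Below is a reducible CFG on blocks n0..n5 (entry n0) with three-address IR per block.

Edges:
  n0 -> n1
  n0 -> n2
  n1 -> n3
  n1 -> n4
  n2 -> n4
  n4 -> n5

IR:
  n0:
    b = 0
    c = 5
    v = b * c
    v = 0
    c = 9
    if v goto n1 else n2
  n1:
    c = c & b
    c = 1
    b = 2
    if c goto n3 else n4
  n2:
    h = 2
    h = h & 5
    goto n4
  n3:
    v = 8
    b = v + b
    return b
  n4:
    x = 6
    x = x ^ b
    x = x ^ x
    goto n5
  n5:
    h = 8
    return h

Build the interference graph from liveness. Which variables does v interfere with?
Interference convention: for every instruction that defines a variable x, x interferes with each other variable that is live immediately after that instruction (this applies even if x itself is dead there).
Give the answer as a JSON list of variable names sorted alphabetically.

Answer: ["b", "c"]

Analysis:
def/use:
  n0: def={b,c,v} ue=∅
  n1: def={b,c} ue={b,c}
  n2: def={h} ue=∅
  n3: def={b,v} ue={b}
  n4: def={x} ue={b}
  n5: def={h} ue=∅

Live sets:
  n0: in=∅ out={b,c}
  n1: in={b,c} out={b}
  n2: in={b} out={b}
  n3: in={b} out=∅
  n4: in={b} out=∅
  n5: in=∅ out=∅

Conflict graph:
  b — {c,h,v,x}
  c — {b,v}
  h — {b}
  v — {b,c}
  x — {b}

N(v) = ["b", "c"]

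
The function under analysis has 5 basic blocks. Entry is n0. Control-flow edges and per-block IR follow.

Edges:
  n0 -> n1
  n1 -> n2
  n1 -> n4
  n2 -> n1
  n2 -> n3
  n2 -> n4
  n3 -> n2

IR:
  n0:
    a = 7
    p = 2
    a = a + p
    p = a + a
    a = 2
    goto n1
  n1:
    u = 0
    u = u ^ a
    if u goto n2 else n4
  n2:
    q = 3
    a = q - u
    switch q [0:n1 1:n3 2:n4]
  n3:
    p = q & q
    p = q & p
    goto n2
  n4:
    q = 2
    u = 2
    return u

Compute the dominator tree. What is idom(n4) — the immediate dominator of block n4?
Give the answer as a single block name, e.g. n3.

idom tree: n1←n0 n2←n1 n3←n2 n4←n1
Dom at joins:
  n1: preds {n0,n2}: {n0} ∩ {n0,n1,n2} = {n0}; idom=n0
  n2: preds {n1,n3}: {n0,n1} ∩ {n0,n1,n2,n3} = {n0,n1}; idom=n1
  n4: preds {n1,n2}: {n0,n1} ∩ {n0,n1,n2} = {n0,n1}; idom=n1

idom(n4) = n1

Answer: n1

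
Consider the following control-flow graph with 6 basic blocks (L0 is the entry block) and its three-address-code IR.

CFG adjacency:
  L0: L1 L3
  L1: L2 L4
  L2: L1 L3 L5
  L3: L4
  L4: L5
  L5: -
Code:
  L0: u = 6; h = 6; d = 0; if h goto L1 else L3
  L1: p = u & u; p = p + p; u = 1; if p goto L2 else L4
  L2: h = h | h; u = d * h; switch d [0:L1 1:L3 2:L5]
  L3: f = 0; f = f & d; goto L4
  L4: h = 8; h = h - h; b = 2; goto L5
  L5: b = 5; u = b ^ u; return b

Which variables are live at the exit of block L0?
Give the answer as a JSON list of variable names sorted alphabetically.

Answer: ["d", "h", "u"]

Derivation:
def/use:
  L0: {d,h,u} / ∅
  L1: {p,u} / {u}
  L2: {h,u} / {d,h}
  L3: {f} / {d}
  L4: {b,h} / ∅
  L5: {b,u} / {u}

Liveness:
  live L0: ∅→{d,h,u}
  live L1: {d,h,u}→{d,h,u}
  live L2: {d,h}→{d,h,u}
  live L3: {d,u}→{u}
  live L4: {u}→{u}
  live L5: {u}→∅

live-out(L0) = ["d", "h", "u"]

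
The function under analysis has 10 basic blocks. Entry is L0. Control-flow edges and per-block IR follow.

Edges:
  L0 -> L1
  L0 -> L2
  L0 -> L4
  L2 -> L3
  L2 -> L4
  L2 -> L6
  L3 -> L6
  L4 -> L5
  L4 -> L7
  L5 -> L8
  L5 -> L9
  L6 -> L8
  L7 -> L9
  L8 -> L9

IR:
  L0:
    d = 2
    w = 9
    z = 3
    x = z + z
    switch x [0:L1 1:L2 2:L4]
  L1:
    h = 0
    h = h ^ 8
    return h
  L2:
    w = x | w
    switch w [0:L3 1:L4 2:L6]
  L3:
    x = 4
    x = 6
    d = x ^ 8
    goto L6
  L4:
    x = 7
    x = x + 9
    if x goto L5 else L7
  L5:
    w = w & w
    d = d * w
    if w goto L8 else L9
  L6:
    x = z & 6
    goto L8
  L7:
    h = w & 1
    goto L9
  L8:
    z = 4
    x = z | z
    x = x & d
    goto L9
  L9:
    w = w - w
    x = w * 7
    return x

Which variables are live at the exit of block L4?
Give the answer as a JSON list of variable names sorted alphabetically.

Answer: ["d", "w"]

Analysis:
Per-block:
  L0 def {d,w,x,z} use ∅
  L1 def {h} use ∅
  L2 def {w} use {w,x}
  L3 def {d,x} use ∅
  L4 def {x} use ∅
  L5 def {d,w} use {d,w}
  L6 def {x} use {z}
  L7 def {h} use {w}
  L8 def {x,z} use {d}
  L9 def {w,x} use {w}

Liveness:
  L0 li=∅ lo={d,w,x,z}
  L1 li=∅ lo=∅
  L2 li={d,w,x,z} lo={d,w,z}
  L3 li={w,z} lo={d,w,z}
  L4 li={d,w} lo={d,w}
  L5 li={d,w} lo={d,w}
  L6 li={d,w,z} lo={d,w}
  L7 li={w} lo={w}
  L8 li={d,w} lo={w}
  L9 li={w} lo=∅

live-out(L4) = ["d", "w"]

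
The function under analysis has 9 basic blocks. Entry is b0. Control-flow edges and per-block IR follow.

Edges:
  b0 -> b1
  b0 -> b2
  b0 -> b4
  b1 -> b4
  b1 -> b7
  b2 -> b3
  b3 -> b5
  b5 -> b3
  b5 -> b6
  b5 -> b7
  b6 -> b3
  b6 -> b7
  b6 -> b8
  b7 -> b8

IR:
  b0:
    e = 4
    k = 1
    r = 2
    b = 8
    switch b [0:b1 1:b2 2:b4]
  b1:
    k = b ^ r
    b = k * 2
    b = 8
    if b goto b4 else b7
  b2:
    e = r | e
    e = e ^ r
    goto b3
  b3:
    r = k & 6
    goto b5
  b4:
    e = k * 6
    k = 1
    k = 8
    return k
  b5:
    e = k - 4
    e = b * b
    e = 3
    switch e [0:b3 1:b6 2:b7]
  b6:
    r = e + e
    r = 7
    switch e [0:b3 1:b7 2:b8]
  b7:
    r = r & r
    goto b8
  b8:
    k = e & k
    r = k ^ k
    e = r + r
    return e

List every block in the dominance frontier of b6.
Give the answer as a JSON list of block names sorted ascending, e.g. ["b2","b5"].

Answer: ["b3", "b7", "b8"]

Working:
idom tree: b1←b0 b2←b0 b3←b2 b4←b0 b5←b3 b6←b5 b7←b0 b8←b0
Dom at joins:
  b3: preds {b2,b5,b6}: {b0,b2} ∩ {b0,b2,b3,b5} ∩ {b0,b2,b3,b5,b6} = {b0,b2}; idom=b2
  b4: preds {b0,b1}: {b0} ∩ {b0,b1} = {b0}; idom=b0
  b7: preds {b1,b5,b6}: {b0,b1} ∩ {b0,b2,b3,b5} ∩ {b0,b2,b3,b5,b6} = {b0}; idom=b0
  b8: preds {b6,b7}: {b0,b2,b3,b5,b6} ∩ {b0,b7} = {b0}; idom=b0

DF derivation:
  join b3 pred b2: · stop@b2
  join b3 pred b5: b5→b3 stop@b2
  join b3 pred b6: b6→b5→b3 stop@b2
  join b4 pred b0: · stop@b0
  join b4 pred b1: b1 stop@b0
  join b7 pred b1: b1 stop@b0
  join b7 pred b5: b5→b3→b2 stop@b0
  join b7 pred b6: b6→b5→b3→b2 stop@b0
  join b8 pred b6: b6→b5→b3→b2 stop@b0
  join b8 pred b7: b7 stop@b0
  b0: DF=∅
  b1: DF={b4,b7}
  b2: DF={b7,b8}
  b3: DF={b3,b7,b8}
  b4: DF=∅
  b5: DF={b3,b7,b8}
  b6: DF={b3,b7,b8}
  b7: DF={b8}
  b8: DF=∅

DF(b6) = ["b3", "b7", "b8"]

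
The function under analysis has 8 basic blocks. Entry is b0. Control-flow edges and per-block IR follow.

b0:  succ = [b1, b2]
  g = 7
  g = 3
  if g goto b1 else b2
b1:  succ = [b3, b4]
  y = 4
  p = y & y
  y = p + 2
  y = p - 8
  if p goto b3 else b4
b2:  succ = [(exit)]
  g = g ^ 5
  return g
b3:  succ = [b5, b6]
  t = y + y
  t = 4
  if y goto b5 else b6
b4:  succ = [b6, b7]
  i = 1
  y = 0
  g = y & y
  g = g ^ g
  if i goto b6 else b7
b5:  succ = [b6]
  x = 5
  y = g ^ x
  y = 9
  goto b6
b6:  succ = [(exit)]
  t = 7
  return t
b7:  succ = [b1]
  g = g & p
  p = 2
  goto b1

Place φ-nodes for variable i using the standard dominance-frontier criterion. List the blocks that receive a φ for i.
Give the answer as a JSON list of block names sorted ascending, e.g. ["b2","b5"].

Answer: ["b1", "b6"]

Analysis:
idom tree: b1←b0 b2←b0 b3←b1 b4←b1 b5←b3 b6←b1 b7←b4
Dom at joins:
  b1: preds {b0,b7}: {b0} ∩ {b0,b1,b4,b7} = {b0}; idom=b0
  b6: preds {b3,b4,b5}: {b0,b1,b3} ∩ {b0,b1,b4} ∩ {b0,b1,b3,b5} = {b0,b1}; idom=b1

Frontier:
  join b1 pred b0: · stop@b0
  join b1 pred b7: b7→b4→b1 stop@b0
  join b6 pred b3: b3 stop@b1
  join b6 pred b4: b4 stop@b1
  join b6 pred b5: b5→b3 stop@b1
  b0 → ∅
  b1 → {b1}
  b2 → ∅
  b3 → {b6}
  b4 → {b1,b6}
  b5 → {b6}
  b6 → ∅
  b7 → {b1}

φ for i: defs {b4}
  DF⁺ = {b1,b6}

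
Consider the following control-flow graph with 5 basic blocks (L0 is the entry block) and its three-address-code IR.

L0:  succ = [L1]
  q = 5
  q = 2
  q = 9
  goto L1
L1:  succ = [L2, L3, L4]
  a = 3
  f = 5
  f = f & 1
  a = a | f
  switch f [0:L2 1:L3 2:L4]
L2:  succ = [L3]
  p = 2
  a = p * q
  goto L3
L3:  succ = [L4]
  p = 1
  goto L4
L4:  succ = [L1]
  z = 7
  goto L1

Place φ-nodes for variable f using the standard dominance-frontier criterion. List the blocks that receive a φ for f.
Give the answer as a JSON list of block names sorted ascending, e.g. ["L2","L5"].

Answer: ["L1"]

Working:
idom tree: L1←L0 L2←L1 L3←L1 L4←L1
Dom∩ at merges:
  L1: preds {L0,L4}: {L0} ∩ {L0,L1,L4} = {L0}; idom=L0
  L3: preds {L1,L2}: {L0,L1} ∩ {L0,L1,L2} = {L0,L1}; idom=L1
  L4: preds {L1,L3}: {L0,L1} ∩ {L0,L1,L3} = {L0,L1}; idom=L1

DF derivation:
  L1←L0: walk · to L0
  L1←L4: walk L4→L1 to L0
  L3←L1: walk · to L1
  L3←L2: walk L2 to L1
  L4←L1: walk · to L1
  L4←L3: walk L3 to L1
  L0: DF=∅
  L1: DF={L1}
  L2: DF={L3}
  L3: DF={L4}
  L4: DF={L1}

φ for f: defs {L1}
  DF⁺ = {L1}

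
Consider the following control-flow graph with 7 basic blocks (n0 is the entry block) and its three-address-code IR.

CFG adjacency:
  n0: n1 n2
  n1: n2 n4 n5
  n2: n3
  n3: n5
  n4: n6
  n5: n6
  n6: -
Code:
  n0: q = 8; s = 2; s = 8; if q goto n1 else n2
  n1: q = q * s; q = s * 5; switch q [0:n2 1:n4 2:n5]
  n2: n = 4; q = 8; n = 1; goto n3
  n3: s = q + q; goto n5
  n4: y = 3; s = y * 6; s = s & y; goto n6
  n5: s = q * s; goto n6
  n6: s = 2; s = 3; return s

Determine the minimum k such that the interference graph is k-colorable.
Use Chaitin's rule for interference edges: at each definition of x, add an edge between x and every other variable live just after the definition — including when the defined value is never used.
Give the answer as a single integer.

def/use:
  n0: def={q,s} ue=∅
  n1: def={q} ue={q,s}
  n2: def={n,q} ue=∅
  n3: def={s} ue={q}
  n4: def={s,y} ue=∅
  n5: def={s} ue={q,s}
  n6: def={s} ue=∅

Live sets:
  live n0: ∅→{q,s}
  live n1: {q,s}→{q,s}
  live n2: ∅→{q}
  live n3: {q}→{q,s}
  live n4: ∅→∅
  live n5: {q,s}→∅
  live n6: ∅→∅

Interference:
  n: {q}
  q: {n,s}
  s: {q,y}
  y: {s}

Registers:
  lower bound: {n,q} mutually conflict ⇒ χ ≥ 2
  assign n→c1 q→c0 s→c1 y→c0 — no edge inside a register ⇒ χ ≤ 2
  χ = 2

Answer: 2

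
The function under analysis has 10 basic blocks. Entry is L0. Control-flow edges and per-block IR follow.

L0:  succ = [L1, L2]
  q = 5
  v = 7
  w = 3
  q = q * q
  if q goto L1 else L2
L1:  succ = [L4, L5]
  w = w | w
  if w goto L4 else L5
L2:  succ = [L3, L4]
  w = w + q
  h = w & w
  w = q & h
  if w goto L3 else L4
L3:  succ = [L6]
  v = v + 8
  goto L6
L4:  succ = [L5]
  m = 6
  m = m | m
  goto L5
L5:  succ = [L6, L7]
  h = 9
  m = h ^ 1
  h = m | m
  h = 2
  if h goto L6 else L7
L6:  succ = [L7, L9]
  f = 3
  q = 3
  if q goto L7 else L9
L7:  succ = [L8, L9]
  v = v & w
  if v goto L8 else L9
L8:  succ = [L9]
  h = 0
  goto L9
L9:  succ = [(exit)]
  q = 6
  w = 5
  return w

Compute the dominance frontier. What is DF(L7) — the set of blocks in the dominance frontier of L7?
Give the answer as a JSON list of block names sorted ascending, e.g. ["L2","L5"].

Answer: ["L9"]

Derivation:
idom tree: L1←L0 L2←L0 L3←L2 L4←L0 L5←L0 L6←L0 L7←L0 L8←L7 L9←L0
Dom∩ at merges:
  L4: preds {L1,L2}: {L0,L1} ∩ {L0,L2} = {L0}; idom=L0
  L5: preds {L1,L4}: {L0,L1} ∩ {L0,L4} = {L0}; idom=L0
  L6: preds {L3,L5}: {L0,L2,L3} ∩ {L0,L5} = {L0}; idom=L0
  L7: preds {L5,L6}: {L0,L5} ∩ {L0,L6} = {L0}; idom=L0
  L9: preds {L6,L7,L8}: {L0,L6} ∩ {L0,L7} ∩ {L0,L7,L8} = {L0}; idom=L0

Frontier:
  L4←L1: walk L1 to L0
  L4←L2: walk L2 to L0
  L5←L1: walk L1 to L0
  L5←L4: walk L4 to L0
  L6←L3: walk L3→L2 to L0
  L6←L5: walk L5 to L0
  L7←L5: walk L5 to L0
  L7←L6: walk L6 to L0
  L9←L6: walk L6 to L0
  L9←L7: walk L7 to L0
  L9←L8: walk L8→L7 to L0
  L0: DF=∅
  L1: DF={L4,L5}
  L2: DF={L4,L6}
  L3: DF={L6}
  L4: DF={L5}
  L5: DF={L6,L7}
  L6: DF={L7,L9}
  L7: DF={L9}
  L8: DF={L9}
  L9: DF=∅

DF(L7) = ["L9"]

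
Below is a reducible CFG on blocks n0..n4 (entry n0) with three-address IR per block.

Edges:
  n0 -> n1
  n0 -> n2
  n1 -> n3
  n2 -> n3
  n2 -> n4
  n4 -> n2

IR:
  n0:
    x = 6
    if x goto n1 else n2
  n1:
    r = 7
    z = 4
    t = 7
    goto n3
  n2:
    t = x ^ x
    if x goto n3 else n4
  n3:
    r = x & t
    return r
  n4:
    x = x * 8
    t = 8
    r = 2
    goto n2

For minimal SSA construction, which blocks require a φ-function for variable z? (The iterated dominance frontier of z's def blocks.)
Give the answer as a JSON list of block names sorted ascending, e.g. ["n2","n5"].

idom tree: n1←n0 n2←n0 n3←n0 n4←n2
Dom∩ at merges:
  n2: preds {n0,n4}: {n0} ∩ {n0,n2,n4} = {n0}; idom=n0
  n3: preds {n1,n2}: {n0,n1} ∩ {n0,n2} = {n0}; idom=n0

DF derivation:
  join n2 pred n0: · stop@n0
  join n2 pred n4: n4→n2 stop@n0
  join n3 pred n1: n1 stop@n0
  join n3 pred n2: n2 stop@n0
  n0: DF=∅
  n1: DF={n3}
  n2: DF={n2,n3}
  n3: DF=∅
  n4: DF={n2}

φ for z: defs {n1}
  DF⁺ = {n3}

Answer: ["n3"]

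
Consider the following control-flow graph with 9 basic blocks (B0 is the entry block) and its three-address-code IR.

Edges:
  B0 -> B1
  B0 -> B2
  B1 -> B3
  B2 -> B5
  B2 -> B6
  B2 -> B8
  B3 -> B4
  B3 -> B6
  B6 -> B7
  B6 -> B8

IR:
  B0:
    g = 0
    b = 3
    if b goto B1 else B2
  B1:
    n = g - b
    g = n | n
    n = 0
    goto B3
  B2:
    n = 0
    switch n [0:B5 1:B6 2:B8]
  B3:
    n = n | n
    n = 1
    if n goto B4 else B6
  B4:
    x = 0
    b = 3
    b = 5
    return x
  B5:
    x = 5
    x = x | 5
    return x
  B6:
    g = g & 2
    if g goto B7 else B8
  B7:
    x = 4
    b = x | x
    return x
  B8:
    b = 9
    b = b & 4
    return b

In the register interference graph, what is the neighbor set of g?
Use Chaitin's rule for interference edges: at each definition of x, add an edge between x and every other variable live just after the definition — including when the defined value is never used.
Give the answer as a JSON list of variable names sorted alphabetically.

Answer: ["b", "n"]

Analysis:
Per-block:
  B0: def={b,g} ue=∅
  B1: def={g,n} ue={b,g}
  B2: def={n} ue=∅
  B3: def={n} ue={n}
  B4: def={b,x} ue=∅
  B5: def={x} ue=∅
  B6: def={g} ue={g}
  B7: def={b,x} ue=∅
  B8: def={b} ue=∅

Backward fixpoint:
  B0 li=∅ lo={b,g}
  B1 li={b,g} lo={g,n}
  B2 li={g} lo={g}
  B3 li={g,n} lo={g}
  B4 li=∅ lo=∅
  B5 li=∅ lo=∅
  B6 li={g} lo=∅
  B7 li=∅ lo=∅
  B8 li=∅ lo=∅

Interfere edges:
  b — {g,x}
  g — {b,n}
  n — {g}
  x — {b}

N(g) = ["b", "n"]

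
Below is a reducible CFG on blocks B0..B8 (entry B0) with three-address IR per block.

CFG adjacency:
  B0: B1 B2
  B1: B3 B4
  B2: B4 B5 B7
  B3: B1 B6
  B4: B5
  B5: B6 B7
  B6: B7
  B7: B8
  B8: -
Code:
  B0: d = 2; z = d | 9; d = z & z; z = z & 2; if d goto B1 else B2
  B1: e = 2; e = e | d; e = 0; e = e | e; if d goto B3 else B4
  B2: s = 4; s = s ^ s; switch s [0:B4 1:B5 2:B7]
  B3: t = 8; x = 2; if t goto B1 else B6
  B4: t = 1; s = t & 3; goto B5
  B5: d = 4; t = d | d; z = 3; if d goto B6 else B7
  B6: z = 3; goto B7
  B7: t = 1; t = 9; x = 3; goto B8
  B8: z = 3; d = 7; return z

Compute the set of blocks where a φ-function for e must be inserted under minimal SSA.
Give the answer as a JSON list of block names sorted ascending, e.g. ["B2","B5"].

Answer: ["B1", "B4", "B5", "B6", "B7"]

Working:
idom tree: B1←B0 B2←B0 B3←B1 B4←B0 B5←B0 B6←B0 B7←B0 B8←B7
Join-block Dom:
  B1: preds {B0,B3}: {B0} ∩ {B0,B1,B3} = {B0}; idom=B0
  B4: preds {B1,B2}: {B0,B1} ∩ {B0,B2} = {B0}; idom=B0
  B5: preds {B2,B4}: {B0,B2} ∩ {B0,B4} = {B0}; idom=B0
  B6: preds {B3,B5}: {B0,B1,B3} ∩ {B0,B5} = {B0}; idom=B0
  B7: preds {B2,B5,B6}: {B0,B2} ∩ {B0,B5} ∩ {B0,B6} = {B0}; idom=B0

DF walk-up:
  B1←B0: walk · to B0
  B1←B3: walk B3→B1 to B0
  B4←B1: walk B1 to B0
  B4←B2: walk B2 to B0
  B5←B2: walk B2 to B0
  B5←B4: walk B4 to B0
  B6←B3: walk B3→B1 to B0
  B6←B5: walk B5 to B0
  B7←B2: walk B2 to B0
  B7←B5: walk B5 to B0
  B7←B6: walk B6 to B0
  B0 → ∅
  B1 → {B1,B4,B6}
  B2 → {B4,B5,B7}
  B3 → {B1,B6}
  B4 → {B5}
  B5 → {B6,B7}
  B6 → {B7}
  B7 → ∅
  B8 → ∅

φ for e: defs {B1}
  DF⁺ = {B1,B4,B5,B6,B7}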